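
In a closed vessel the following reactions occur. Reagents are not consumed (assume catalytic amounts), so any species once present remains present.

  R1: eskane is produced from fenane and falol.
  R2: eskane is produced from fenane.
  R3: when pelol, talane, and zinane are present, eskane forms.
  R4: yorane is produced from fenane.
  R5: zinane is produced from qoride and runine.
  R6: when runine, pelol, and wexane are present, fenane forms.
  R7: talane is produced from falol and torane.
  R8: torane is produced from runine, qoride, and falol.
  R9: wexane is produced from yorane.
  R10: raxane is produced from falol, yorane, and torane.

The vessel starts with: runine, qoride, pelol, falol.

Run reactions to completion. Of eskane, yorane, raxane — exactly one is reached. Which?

qoride and runine present → zinane forms (R5).
runine, qoride, and falol present → torane forms (R8).
falol and torane present → talane forms (R7).
pelol, talane, and zinane present → eskane forms (R3).
raxane would need falol, yorane, and torane (R10), but yorane never forms. yorane would need fenane (R4), but fenane never forms.

eskane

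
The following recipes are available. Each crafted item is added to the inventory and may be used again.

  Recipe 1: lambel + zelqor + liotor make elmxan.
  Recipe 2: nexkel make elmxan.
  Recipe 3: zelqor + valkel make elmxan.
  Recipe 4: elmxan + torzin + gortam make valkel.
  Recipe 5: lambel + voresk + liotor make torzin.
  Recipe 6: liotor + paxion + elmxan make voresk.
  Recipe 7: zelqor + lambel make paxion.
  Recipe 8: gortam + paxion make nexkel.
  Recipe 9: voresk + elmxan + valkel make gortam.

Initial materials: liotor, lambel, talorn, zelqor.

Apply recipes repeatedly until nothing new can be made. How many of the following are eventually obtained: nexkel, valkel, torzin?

1

lambel + zelqor + liotor → elmxan (Recipe 1).
zelqor + lambel → paxion (Recipe 7).
liotor + paxion + elmxan → voresk (Recipe 6).
lambel + voresk + liotor → torzin (Recipe 5).
nexkel would need gortam and paxion (Recipe 8), but gortam is never obtained.
valkel would need elmxan, torzin, and gortam (Recipe 4), but gortam is never obtained.
torzin: reached.
Reached: torzin — 1 of the 3.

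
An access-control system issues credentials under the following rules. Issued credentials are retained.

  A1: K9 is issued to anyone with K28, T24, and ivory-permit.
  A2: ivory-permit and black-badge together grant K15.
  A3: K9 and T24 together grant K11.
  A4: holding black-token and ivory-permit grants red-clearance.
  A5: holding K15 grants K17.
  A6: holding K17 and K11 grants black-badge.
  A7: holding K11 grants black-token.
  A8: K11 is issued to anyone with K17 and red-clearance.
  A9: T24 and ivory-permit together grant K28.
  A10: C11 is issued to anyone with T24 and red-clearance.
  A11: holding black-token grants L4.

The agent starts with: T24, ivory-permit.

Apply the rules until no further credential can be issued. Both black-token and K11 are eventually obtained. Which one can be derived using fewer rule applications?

K11

K11: Holding T24 and ivory-permit grants K28 (A9). Holding K28, T24, and ivory-permit grants K9 (A1). Holding K9 and T24 grants K11 (A3). [3 rule applications]
black-token: Holding T24 and ivory-permit grants K28 (A9). Holding K28, T24, and ivory-permit grants K9 (A1). Holding K9 and T24 grants K11 (A3). Holding K11 grants black-token (A7). [4 rule applications]
K11 needs fewer.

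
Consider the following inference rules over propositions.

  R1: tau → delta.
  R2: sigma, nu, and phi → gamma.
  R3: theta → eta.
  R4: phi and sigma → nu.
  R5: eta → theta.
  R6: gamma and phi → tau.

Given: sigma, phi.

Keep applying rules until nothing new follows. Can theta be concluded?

No

theta would need eta (R5), but eta is never established.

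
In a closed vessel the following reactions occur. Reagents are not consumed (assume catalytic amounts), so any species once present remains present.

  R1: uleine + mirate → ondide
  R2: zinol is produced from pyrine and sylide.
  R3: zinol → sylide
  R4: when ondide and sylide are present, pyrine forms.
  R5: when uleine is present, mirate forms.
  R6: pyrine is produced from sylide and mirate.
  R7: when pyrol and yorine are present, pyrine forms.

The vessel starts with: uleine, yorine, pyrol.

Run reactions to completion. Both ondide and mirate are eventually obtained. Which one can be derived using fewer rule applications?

mirate: uleine present → mirate forms (R5). [1 rule application]
ondide: uleine present → mirate forms (R5). uleine and mirate present → ondide forms (R1). [2 rule applications]
mirate needs fewer.

mirate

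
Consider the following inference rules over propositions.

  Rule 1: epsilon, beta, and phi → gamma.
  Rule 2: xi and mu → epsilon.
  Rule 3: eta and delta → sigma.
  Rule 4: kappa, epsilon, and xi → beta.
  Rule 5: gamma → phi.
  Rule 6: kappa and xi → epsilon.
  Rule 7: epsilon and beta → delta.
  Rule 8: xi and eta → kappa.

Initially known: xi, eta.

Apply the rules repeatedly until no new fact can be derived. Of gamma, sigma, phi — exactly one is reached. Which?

From xi and eta, Rule 8 gives kappa.
kappa and xi hold, so epsilon follows (Rule 6).
kappa, epsilon, and xi hold, so beta follows (Rule 4).
epsilon and beta hold, so delta follows (Rule 7).
eta and delta hold, so sigma follows (Rule 3).
phi would need gamma (Rule 5), but gamma is never established. gamma would need epsilon, beta, and phi (Rule 1), but phi is never established.

sigma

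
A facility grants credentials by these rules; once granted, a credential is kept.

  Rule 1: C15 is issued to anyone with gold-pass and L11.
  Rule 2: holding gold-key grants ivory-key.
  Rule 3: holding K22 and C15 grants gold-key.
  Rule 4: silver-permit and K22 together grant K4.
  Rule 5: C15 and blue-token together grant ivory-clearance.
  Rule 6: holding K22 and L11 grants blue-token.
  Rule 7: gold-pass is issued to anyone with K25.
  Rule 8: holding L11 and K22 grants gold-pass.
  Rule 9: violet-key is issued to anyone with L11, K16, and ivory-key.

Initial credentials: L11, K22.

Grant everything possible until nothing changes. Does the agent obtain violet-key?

No

violet-key would need L11, K16, and ivory-key (Rule 9), but K16 is never granted.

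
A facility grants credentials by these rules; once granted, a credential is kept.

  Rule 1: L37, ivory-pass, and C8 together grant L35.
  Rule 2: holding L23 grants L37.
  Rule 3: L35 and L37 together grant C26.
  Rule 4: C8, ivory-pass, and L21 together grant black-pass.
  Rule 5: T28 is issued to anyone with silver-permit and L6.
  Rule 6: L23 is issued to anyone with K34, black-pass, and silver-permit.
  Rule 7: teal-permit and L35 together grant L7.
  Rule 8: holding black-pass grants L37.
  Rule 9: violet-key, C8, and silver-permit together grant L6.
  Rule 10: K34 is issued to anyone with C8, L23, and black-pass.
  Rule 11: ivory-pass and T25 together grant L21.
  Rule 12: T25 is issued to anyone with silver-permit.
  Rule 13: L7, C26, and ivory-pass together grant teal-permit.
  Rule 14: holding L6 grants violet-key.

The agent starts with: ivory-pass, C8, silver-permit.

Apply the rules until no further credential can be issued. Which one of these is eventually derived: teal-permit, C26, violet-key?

C26

Holding silver-permit grants T25 (Rule 12).
Holding ivory-pass and T25 grants L21 (Rule 11).
Holding C8, ivory-pass, and L21 grants black-pass (Rule 4).
Holding black-pass grants L37 (Rule 8).
Holding L37, ivory-pass, and C8 grants L35 (Rule 1).
Holding L35 and L37 grants C26 (Rule 3).
teal-permit would need L7, C26, and ivory-pass (Rule 13), but L7 is never granted. violet-key would need L6 (Rule 14), but L6 is never granted.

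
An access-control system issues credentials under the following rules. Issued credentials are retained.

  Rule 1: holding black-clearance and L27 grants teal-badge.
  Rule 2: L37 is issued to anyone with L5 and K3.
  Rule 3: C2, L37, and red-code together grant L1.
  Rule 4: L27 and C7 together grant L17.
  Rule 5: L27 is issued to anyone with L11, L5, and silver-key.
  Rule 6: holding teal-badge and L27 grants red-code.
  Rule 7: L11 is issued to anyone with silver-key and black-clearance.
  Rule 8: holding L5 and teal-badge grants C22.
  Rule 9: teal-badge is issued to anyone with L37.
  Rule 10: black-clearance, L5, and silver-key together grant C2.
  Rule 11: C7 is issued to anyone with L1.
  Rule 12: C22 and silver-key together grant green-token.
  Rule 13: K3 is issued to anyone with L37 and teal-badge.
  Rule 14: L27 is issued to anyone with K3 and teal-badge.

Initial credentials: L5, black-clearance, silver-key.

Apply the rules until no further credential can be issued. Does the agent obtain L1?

L1 would need C2, L37, and red-code (Rule 3), but L37 is never granted.

No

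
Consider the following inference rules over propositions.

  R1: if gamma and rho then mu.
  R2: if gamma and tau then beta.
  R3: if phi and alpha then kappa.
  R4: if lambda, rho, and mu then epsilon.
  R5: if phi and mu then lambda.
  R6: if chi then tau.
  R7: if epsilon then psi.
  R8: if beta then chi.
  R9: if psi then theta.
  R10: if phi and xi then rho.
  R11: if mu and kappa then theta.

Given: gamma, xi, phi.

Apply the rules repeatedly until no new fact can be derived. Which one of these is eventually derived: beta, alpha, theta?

theta

From phi and xi, R10 gives rho.
gamma and rho hold, so mu follows (R1).
From phi and mu, R5 gives lambda.
From lambda, rho, and mu, R4 gives epsilon.
epsilon holds, so psi follows (R7).
From psi, R9 gives theta.
No rule produces alpha, and it is not given. beta would need gamma and tau (R2), but tau is never established.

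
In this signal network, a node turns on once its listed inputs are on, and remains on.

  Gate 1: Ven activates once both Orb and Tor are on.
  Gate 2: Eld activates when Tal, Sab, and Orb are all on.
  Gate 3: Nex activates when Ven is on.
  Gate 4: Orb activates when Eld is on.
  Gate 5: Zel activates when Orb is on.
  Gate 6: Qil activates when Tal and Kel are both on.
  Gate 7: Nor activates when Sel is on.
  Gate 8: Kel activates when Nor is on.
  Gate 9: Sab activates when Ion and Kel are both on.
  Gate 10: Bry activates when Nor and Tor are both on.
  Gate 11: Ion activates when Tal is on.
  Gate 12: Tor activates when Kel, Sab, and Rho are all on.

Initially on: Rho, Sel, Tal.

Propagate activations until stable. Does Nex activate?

Nex would need Ven (Gate 3), but Ven never turns on.

No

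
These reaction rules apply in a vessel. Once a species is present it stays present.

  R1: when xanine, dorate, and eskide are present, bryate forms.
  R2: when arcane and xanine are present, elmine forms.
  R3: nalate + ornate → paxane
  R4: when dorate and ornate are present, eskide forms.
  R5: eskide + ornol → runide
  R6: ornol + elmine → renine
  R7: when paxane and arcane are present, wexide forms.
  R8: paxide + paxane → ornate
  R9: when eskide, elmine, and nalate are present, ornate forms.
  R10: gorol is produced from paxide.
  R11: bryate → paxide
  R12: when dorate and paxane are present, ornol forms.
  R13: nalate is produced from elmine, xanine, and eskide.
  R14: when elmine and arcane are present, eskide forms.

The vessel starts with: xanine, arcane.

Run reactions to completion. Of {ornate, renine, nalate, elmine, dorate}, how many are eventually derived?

3

arcane and xanine present → elmine forms (R2).
elmine and arcane present → eskide forms (R14).
elmine, xanine, and eskide present → nalate forms (R13).
eskide, elmine, and nalate present → ornate forms (R9).
ornate: reached.
renine would need ornol and elmine (R6), but ornol never forms.
nalate: reached.
elmine: reached.
No rule produces dorate, and it is not given.
Reached: ornate, nalate, and elmine — 3 of the 5.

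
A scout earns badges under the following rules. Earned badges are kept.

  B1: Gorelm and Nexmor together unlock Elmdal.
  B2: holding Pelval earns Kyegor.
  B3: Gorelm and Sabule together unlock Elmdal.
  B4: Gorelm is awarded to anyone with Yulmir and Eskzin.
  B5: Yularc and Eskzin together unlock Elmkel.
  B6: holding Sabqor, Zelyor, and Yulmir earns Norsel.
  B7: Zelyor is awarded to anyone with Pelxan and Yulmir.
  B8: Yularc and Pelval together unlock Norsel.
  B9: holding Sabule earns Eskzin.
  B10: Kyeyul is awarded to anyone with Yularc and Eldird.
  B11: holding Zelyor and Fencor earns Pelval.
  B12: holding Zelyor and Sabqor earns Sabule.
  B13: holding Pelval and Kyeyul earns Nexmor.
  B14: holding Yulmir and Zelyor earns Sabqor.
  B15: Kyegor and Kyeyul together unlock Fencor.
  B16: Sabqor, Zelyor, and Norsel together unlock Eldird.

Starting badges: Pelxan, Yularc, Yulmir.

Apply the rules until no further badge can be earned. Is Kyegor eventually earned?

Kyegor would need Pelval (B2), but Pelval is never earned.

No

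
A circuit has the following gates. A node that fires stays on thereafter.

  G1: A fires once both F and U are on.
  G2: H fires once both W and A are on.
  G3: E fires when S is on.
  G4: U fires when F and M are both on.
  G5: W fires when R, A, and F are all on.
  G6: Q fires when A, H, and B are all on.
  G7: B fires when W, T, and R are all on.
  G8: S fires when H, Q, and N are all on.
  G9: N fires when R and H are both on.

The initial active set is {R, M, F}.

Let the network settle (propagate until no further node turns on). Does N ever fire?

Yes

F and M are on, so U fires (G4).
G1: F and U on → A on.
G5: R, A, and F on → W on.
G2: W and A on → H on.
R and H are on, so N fires (G9).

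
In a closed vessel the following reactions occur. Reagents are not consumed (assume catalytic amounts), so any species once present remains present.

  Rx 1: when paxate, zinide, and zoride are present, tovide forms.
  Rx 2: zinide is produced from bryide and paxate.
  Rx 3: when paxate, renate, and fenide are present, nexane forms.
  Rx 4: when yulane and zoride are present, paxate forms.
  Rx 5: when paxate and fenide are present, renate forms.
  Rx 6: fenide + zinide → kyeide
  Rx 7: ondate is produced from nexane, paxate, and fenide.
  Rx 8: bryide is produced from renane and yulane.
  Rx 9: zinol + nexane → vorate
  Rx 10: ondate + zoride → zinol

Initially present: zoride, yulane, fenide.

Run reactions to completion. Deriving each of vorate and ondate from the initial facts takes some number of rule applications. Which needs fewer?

ondate: yulane and zoride present → paxate forms (Rx 4). paxate and fenide present → renate forms (Rx 5). paxate, renate, and fenide present → nexane forms (Rx 3). nexane, paxate, and fenide present → ondate forms (Rx 7). [4 rule applications]
vorate: yulane and zoride present → paxate forms (Rx 4). paxate and fenide present → renate forms (Rx 5). paxate, renate, and fenide present → nexane forms (Rx 3). nexane, paxate, and fenide present → ondate forms (Rx 7). ondate and zoride present → zinol forms (Rx 10). zinol and nexane present → vorate forms (Rx 9). [6 rule applications]
ondate needs fewer.

ondate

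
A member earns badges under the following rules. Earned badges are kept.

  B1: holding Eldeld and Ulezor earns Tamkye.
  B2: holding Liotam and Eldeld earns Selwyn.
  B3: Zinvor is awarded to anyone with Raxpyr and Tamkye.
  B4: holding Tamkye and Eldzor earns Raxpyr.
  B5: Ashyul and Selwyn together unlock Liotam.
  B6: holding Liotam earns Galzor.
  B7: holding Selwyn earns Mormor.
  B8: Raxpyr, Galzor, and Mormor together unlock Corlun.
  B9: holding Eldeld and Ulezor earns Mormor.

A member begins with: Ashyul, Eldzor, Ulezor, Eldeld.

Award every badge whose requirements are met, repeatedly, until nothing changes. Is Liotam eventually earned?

Liotam would need Ashyul and Selwyn (B5), but Selwyn is never earned.

No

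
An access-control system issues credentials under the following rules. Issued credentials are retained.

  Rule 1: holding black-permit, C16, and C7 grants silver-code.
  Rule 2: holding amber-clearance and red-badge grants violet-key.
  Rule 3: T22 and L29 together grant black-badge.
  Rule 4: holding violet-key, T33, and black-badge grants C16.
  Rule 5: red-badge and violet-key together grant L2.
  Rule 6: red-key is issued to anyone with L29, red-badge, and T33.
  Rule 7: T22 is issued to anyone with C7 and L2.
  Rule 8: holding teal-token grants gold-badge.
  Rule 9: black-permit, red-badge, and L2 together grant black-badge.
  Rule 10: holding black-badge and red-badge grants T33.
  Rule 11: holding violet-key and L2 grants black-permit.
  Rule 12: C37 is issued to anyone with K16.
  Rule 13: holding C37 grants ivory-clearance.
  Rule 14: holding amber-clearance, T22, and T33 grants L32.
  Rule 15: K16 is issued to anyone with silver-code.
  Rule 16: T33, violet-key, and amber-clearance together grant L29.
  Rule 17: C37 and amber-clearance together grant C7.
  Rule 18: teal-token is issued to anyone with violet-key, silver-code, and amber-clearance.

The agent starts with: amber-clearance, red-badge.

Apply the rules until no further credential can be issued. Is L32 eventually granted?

L32 would need amber-clearance, T22, and T33 (Rule 14), but T22 is never granted.

No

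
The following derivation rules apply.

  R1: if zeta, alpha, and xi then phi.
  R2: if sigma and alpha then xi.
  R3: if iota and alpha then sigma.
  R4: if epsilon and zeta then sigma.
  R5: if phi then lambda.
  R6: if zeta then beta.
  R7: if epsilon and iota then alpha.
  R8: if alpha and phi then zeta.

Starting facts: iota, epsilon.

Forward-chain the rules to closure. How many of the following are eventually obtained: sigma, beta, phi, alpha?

From epsilon and iota, R7 gives alpha.
From iota and alpha, R3 gives sigma.
sigma: reached.
beta would need zeta (R6), but zeta is never established.
phi would need zeta, alpha, and xi (R1), but zeta is never established.
alpha: reached.
Reached: sigma and alpha — 2 of the 4.

2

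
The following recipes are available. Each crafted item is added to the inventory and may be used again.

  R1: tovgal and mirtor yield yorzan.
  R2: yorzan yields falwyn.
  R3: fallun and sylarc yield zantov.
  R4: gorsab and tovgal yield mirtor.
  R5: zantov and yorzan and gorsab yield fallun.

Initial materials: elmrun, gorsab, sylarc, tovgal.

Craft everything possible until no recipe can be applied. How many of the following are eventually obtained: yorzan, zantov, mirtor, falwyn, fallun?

gorsab and tovgal → mirtor (R4).
tovgal and mirtor → yorzan (R1).
yorzan → falwyn (R2).
yorzan: reached.
zantov would need fallun and sylarc (R3), but fallun is never obtained.
mirtor: reached.
falwyn: reached.
fallun would need zantov, yorzan, and gorsab (R5), but zantov is never obtained.
Reached: yorzan, mirtor, and falwyn — 3 of the 5.

3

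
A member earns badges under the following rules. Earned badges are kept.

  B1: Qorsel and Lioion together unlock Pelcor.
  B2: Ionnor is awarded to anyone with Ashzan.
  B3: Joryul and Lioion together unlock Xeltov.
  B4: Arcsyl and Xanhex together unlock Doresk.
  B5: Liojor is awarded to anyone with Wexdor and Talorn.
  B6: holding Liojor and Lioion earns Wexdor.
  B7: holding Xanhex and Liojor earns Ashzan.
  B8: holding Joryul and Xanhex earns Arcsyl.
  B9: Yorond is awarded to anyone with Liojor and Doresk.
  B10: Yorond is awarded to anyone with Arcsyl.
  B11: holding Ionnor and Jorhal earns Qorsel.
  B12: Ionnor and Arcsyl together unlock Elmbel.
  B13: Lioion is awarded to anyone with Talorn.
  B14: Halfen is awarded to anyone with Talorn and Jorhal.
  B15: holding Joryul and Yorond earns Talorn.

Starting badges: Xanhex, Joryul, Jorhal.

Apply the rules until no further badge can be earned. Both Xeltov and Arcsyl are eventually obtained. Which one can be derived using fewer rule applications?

Arcsyl

Arcsyl: With Joryul and Xanhex, Arcsyl is earned (B8). [1 rule application]
Xeltov: With Joryul and Xanhex, Arcsyl is earned (B8). With Arcsyl, Yorond is earned (B10). With Joryul and Yorond, Talorn is earned (B15). With Talorn, Lioion is earned (B13). With Joryul and Lioion, Xeltov is earned (B3). [5 rule applications]
Arcsyl needs fewer.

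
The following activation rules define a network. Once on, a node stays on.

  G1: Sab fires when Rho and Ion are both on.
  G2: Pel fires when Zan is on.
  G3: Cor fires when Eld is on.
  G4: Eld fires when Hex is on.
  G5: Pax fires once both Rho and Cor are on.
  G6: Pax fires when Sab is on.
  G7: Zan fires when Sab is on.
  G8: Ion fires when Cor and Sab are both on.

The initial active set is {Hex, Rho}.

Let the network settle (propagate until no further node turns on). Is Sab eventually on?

No

Sab would need Rho and Ion (G1), but Ion never turns on.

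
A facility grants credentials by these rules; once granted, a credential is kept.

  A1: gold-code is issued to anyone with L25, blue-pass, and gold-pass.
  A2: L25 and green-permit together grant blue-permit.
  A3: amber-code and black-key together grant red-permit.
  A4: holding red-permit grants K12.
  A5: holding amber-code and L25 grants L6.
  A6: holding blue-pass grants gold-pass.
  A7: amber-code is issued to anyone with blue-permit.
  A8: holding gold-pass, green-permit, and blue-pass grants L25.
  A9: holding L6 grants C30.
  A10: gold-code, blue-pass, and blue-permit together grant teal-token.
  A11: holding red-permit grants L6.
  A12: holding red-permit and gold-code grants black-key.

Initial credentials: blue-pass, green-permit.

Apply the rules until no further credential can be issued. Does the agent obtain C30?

Yes

Holding blue-pass grants gold-pass (A6).
Holding gold-pass, green-permit, and blue-pass grants L25 (A8).
Holding L25 and green-permit grants blue-permit (A2).
Holding blue-permit grants amber-code (A7).
Holding amber-code and L25 grants L6 (A5).
Holding L6 grants C30 (A9).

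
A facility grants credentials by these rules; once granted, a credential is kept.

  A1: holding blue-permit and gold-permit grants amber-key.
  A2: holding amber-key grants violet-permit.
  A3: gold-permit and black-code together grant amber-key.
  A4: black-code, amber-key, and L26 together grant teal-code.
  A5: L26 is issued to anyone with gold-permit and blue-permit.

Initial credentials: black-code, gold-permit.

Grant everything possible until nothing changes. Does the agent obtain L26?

No

L26 would need gold-permit and blue-permit (A5), but blue-permit is never granted.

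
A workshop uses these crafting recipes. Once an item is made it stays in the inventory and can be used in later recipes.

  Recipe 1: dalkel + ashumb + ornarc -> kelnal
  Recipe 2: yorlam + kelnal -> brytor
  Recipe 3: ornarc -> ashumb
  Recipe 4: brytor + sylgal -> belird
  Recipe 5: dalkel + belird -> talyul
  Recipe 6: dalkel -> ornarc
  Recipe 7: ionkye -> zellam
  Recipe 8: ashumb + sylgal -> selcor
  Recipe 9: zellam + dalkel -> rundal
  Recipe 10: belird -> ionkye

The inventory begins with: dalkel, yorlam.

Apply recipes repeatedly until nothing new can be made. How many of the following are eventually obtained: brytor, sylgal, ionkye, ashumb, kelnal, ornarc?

4

dalkel -> ornarc (Recipe 6).
Using Recipe 3, ornarc makes ashumb.
Using Recipe 1, dalkel, ashumb, and ornarc make kelnal.
yorlam + kelnal -> brytor (Recipe 2).
brytor: reached.
No rule produces sylgal, and it is not given.
ionkye would need belird (Recipe 10), but belird is never obtained.
ashumb: reached.
kelnal: reached.
ornarc: reached.
Reached: brytor, ashumb, kelnal, and ornarc — 4 of the 6.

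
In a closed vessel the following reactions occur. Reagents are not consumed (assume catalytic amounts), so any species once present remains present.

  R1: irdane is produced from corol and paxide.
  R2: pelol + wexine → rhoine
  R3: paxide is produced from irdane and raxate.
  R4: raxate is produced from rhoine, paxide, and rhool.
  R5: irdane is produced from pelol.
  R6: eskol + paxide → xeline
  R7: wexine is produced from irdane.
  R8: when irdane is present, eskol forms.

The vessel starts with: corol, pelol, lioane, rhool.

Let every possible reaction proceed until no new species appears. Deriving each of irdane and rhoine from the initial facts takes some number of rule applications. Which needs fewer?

irdane: pelol present → irdane forms (R5). [1 rule application]
rhoine: pelol present → irdane forms (R5). irdane present → wexine forms (R7). pelol and wexine present → rhoine forms (R2). [3 rule applications]
irdane needs fewer.

irdane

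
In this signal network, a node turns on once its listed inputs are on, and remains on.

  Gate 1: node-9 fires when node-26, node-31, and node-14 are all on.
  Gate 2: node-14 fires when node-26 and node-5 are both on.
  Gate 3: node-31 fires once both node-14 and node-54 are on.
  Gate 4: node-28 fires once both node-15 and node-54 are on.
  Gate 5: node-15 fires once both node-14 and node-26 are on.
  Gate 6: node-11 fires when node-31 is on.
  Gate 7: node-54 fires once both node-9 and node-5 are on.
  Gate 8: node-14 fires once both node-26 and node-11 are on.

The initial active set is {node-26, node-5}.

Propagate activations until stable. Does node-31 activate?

No

node-31 would need node-14 and node-54 (Gate 3), but node-54 never turns on.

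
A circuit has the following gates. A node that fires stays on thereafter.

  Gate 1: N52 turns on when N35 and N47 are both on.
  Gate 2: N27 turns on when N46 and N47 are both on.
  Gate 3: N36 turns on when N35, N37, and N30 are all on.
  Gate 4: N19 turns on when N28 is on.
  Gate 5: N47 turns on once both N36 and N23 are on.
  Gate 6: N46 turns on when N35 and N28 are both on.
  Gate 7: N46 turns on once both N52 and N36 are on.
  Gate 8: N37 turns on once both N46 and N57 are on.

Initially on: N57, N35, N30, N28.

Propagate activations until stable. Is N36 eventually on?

N35 and N28 are on, so N46 turns on (Gate 6).
N46 and N57 are on, so N37 turns on (Gate 8).
N35, N37, and N30 are on, so N36 turns on (Gate 3).

Yes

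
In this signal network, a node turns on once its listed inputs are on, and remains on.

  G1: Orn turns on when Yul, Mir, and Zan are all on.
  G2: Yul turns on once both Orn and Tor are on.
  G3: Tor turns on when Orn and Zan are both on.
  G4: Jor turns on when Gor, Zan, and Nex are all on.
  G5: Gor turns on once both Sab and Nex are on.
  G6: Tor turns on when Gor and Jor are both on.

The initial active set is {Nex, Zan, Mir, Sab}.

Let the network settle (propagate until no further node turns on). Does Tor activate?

G5: Sab and Nex on → Gor on.
G4: Gor, Zan, and Nex on → Jor on.
Gor and Jor are on, so Tor turns on (G6).

Yes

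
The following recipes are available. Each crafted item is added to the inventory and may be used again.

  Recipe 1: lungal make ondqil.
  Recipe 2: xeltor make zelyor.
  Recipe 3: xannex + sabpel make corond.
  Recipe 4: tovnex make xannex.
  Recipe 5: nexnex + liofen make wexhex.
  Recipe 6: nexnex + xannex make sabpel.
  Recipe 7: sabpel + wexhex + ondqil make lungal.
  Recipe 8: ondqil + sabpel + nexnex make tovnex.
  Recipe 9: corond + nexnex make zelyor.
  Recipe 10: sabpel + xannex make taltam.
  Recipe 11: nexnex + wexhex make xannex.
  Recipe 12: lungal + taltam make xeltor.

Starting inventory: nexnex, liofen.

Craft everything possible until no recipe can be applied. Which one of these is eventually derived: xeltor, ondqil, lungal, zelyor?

nexnex + liofen → wexhex (Recipe 5).
nexnex + wexhex → xannex (Recipe 11).
Using Recipe 6, nexnex and xannex make sabpel.
Using Recipe 3, xannex and sabpel make corond.
corond + nexnex → zelyor (Recipe 9).
lungal would need sabpel, wexhex, and ondqil (Recipe 7), but ondqil is never obtained. ondqil would need lungal (Recipe 1), but lungal is never obtained. xeltor would need lungal and taltam (Recipe 12), but lungal is never obtained.

zelyor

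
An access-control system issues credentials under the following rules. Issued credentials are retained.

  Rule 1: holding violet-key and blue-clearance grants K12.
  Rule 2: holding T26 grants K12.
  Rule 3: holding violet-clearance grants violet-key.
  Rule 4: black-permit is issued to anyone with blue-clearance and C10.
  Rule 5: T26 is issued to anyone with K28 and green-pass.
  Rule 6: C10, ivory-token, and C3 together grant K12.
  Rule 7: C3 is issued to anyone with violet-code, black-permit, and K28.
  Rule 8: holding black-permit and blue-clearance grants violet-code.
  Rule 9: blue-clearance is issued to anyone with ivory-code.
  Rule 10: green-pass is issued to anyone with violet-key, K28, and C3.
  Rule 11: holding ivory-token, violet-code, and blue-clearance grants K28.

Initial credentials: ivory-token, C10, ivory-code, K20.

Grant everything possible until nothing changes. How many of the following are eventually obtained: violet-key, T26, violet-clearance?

violet-key would need violet-clearance (Rule 3), but violet-clearance is never granted.
T26 would need K28 and green-pass (Rule 5), but green-pass is never granted.
No rule produces violet-clearance, and it is not given.
None of the 3 are reached.

0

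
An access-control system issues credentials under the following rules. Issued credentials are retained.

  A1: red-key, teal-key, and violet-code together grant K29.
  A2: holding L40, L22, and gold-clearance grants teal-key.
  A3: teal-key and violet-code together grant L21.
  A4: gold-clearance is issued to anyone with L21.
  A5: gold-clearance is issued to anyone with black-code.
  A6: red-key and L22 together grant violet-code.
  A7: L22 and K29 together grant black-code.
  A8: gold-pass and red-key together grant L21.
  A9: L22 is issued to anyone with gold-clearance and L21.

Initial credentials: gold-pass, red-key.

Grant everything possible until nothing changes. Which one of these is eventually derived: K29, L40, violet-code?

Holding gold-pass and red-key grants L21 (A8).
Holding L21 grants gold-clearance (A4).
Holding gold-clearance and L21 grants L22 (A9).
Holding red-key and L22 grants violet-code (A6).
No rule produces L40, and it is not given. K29 would need red-key, teal-key, and violet-code (A1), but teal-key is never granted.

violet-code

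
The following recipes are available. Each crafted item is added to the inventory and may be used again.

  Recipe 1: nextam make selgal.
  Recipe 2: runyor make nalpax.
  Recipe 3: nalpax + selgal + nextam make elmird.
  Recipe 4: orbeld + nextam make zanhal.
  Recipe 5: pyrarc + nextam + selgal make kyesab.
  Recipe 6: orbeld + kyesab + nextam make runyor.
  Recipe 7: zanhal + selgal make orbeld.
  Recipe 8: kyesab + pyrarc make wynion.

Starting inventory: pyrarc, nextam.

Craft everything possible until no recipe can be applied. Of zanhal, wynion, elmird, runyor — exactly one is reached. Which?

wynion

nextam → selgal (Recipe 1).
pyrarc + nextam + selgal → kyesab (Recipe 5).
kyesab + pyrarc → wynion (Recipe 8).
elmird would need nalpax, selgal, and nextam (Recipe 3), but nalpax is never obtained. zanhal would need orbeld and nextam (Recipe 4), but orbeld is never obtained. runyor would need orbeld, kyesab, and nextam (Recipe 6), but orbeld is never obtained.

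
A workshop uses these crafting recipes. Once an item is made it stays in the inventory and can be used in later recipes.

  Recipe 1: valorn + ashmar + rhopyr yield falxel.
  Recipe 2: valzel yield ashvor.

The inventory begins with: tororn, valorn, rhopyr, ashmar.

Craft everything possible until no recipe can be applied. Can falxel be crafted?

valorn + ashmar + rhopyr → falxel (Recipe 1).

Yes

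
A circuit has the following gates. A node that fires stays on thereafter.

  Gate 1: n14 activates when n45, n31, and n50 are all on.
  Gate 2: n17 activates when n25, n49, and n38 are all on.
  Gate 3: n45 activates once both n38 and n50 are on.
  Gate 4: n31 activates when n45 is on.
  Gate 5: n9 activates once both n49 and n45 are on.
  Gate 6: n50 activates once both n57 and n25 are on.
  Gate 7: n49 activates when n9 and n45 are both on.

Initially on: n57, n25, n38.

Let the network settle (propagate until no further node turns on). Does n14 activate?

Yes

Gate 6: n57 and n25 on → n50 on.
n38 and n50 are on, so n45 activates (Gate 3).
Gate 4: n45 on → n31 on.
n45, n31, and n50 are on, so n14 activates (Gate 1).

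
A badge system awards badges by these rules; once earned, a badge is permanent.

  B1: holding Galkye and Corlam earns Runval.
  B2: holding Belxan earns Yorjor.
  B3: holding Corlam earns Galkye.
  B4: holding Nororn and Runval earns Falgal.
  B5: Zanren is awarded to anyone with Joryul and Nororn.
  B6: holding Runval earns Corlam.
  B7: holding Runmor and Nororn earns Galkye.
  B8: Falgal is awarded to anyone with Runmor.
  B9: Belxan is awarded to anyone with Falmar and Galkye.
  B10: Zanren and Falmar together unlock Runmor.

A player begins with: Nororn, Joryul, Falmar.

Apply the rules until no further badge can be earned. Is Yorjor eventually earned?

Yes

With Joryul and Nororn, Zanren is earned (B5).
With Zanren and Falmar, Runmor is earned (B10).
With Runmor and Nororn, Galkye is earned (B7).
With Falmar and Galkye, Belxan is earned (B9).
With Belxan, Yorjor is earned (B2).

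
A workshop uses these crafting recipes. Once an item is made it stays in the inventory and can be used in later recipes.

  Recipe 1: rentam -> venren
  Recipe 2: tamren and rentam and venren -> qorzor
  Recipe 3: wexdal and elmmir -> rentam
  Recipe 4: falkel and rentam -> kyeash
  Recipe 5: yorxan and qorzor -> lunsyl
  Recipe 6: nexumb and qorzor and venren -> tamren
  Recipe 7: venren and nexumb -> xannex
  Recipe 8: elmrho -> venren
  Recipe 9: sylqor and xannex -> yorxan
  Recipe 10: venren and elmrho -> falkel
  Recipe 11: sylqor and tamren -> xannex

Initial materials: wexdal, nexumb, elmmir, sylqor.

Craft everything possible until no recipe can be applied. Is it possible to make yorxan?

Using Recipe 3, wexdal and elmmir make rentam.
rentam -> venren (Recipe 1).
Using Recipe 7, venren and nexumb make xannex.
Using Recipe 9, sylqor and xannex make yorxan.

Yes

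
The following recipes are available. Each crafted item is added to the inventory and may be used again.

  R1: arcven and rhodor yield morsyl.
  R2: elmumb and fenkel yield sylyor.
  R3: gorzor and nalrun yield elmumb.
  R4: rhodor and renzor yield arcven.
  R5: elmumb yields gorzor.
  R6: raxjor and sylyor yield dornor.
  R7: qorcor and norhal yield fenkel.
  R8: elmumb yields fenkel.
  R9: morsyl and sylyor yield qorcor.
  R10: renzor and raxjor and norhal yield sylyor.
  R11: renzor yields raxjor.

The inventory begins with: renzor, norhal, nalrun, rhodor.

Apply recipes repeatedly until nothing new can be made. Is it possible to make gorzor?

gorzor would need elmumb (R5), but elmumb is never obtained.

No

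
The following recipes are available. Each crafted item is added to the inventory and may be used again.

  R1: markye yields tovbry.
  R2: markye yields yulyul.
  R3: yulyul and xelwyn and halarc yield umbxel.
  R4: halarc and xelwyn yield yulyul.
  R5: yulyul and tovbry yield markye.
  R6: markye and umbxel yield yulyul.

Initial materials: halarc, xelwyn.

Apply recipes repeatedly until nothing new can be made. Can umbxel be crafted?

Using R4, halarc and xelwyn make yulyul.
Using R3, yulyul, xelwyn, and halarc make umbxel.

Yes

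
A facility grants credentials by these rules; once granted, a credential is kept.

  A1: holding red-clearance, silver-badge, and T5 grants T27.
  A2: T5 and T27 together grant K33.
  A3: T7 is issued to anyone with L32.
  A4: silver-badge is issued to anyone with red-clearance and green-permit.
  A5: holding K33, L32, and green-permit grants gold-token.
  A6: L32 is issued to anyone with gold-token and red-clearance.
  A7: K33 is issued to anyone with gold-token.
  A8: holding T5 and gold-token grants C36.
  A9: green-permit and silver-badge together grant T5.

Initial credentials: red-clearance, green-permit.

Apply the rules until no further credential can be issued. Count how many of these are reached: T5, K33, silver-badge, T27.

Holding red-clearance and green-permit grants silver-badge (A4).
Holding green-permit and silver-badge grants T5 (A9).
Holding red-clearance, silver-badge, and T5 grants T27 (A1).
Holding T5 and T27 grants K33 (A2).
T5: reached.
K33: reached.
silver-badge: reached.
T27: reached.
All 4 are reached.

4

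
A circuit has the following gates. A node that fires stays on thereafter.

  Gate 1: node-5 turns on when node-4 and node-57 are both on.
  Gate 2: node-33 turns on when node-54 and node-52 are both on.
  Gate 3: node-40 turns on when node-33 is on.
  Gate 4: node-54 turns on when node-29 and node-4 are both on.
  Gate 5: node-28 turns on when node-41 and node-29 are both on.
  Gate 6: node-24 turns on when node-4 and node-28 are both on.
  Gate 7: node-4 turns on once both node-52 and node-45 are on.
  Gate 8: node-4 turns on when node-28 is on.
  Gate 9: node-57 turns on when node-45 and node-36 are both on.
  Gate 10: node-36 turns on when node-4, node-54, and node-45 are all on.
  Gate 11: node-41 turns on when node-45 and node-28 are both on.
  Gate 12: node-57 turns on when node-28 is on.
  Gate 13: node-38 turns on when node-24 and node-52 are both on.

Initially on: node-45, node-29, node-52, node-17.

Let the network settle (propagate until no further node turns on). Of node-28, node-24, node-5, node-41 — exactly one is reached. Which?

node-5

node-52 and node-45 are on, so node-4 turns on (Gate 7).
Gate 4: node-29 and node-4 on → node-54 on.
Gate 10: node-4, node-54, and node-45 on → node-36 on.
node-45 and node-36 are on, so node-57 turns on (Gate 9).
node-4 and node-57 are on, so node-5 turns on (Gate 1).
node-24 would need node-4 and node-28 (Gate 6), but node-28 never turns on. node-28 would need node-41 and node-29 (Gate 5), but node-41 never turns on. node-41 would need node-45 and node-28 (Gate 11), but node-28 never turns on.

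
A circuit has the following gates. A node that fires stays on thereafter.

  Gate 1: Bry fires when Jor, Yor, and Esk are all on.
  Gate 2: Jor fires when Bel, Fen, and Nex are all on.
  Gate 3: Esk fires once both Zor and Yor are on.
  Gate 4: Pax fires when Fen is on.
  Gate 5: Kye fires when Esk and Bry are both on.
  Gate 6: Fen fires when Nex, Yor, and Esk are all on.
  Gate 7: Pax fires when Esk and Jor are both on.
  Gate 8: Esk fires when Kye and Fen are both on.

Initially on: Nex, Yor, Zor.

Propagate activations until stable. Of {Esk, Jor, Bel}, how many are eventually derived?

Gate 3: Zor and Yor on → Esk on.
Esk: reached.
Jor would need Bel, Fen, and Nex (Gate 2), but Bel never turns on.
No rule produces Bel, and it is not given.
Reached: Esk — 1 of the 3.

1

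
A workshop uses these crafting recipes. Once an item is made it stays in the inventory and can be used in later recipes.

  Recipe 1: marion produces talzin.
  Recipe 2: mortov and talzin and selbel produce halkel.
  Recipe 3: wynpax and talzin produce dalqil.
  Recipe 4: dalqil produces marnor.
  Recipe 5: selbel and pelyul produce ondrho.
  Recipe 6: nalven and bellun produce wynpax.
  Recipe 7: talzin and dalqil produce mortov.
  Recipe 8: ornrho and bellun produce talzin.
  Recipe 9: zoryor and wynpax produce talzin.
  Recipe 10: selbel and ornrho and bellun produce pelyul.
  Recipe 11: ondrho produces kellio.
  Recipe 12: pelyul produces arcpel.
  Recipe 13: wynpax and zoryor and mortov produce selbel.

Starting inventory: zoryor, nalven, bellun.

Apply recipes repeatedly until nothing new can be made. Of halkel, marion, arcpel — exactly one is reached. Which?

halkel

Using Recipe 6, nalven and bellun make wynpax.
zoryor and wynpax → talzin (Recipe 9).
wynpax and talzin → dalqil (Recipe 3).
Using Recipe 7, talzin and dalqil make mortov.
wynpax and zoryor and mortov → selbel (Recipe 13).
Using Recipe 2, mortov, talzin, and selbel make halkel.
arcpel would need pelyul (Recipe 12), but pelyul is never obtained. No rule produces marion, and it is not given.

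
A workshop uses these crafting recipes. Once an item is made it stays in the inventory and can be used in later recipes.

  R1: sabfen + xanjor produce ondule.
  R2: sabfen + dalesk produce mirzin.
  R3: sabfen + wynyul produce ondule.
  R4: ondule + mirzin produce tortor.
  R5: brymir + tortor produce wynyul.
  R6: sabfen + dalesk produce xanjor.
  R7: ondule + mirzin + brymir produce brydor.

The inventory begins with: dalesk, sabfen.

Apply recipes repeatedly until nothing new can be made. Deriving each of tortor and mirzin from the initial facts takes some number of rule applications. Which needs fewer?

mirzin: sabfen + dalesk → mirzin (R2). [1 rule application]
tortor: Using R6, sabfen and dalesk make xanjor. sabfen + dalesk → mirzin (R2). Using R1, sabfen and xanjor make ondule. ondule + mirzin → tortor (R4). [4 rule applications]
mirzin needs fewer.

mirzin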